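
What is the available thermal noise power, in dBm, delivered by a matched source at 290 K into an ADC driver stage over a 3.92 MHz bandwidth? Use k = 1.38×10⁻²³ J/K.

−108.0 dBm

P_n = kTB = 1.38×10⁻²³ × 290 × 3.92×10⁶ = 1.57×10⁻¹⁴ W
In dBm: 10 log₁₀(1.57×10⁻¹⁴ / 10⁻³) = −108.0 dBm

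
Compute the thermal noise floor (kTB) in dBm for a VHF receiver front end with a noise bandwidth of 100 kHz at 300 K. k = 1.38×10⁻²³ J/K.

−123.8 dBm

P_n = kTB = 1.38×10⁻²³ × 300 × 1.00×10⁵ = 4.14×10⁻¹⁶ W
In dBm: 10 log₁₀(4.14×10⁻¹⁶ / 10⁻³) = −123.8 dBm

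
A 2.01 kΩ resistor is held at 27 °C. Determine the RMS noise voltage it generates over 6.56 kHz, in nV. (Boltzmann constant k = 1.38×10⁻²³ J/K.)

467 nV

T = 27 °C + 273.15 = 300.15 K
V_n = √(4kTRB)
4kTRB = 4 × 1.38×10⁻²³ × 300.15 × 2.01×10³ × 6.56×10³ = 2.18×10⁻¹³ V²
V_n = √(2.18×10⁻¹³) = 4.67×10⁻⁷ V = 467 nV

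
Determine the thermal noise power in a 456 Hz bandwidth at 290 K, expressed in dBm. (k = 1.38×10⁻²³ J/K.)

−147.4 dBm

P_n = kTB = 1.38×10⁻²³ × 290 × 4.56×10² = 1.82×10⁻¹⁸ W
In dBm: 10 log₁₀(1.82×10⁻¹⁸ / 10⁻³) = −147.4 dBm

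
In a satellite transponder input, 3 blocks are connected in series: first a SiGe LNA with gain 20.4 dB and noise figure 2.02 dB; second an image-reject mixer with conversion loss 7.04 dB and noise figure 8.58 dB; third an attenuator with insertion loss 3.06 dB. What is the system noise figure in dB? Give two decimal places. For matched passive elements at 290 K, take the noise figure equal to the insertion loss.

Convert to linear (a loss of L dB is a gain of −L dB): F_i = 10^(NF_i/10), G_i = 10^(G_i,dB/10)
  Stage 1: F_1 = 10^(2.02/10) = 1.592, G_1 = 10^(20.4/10) = 109.6
  Stage 2: F_2 = 10^(8.58/10) = 7.211, G_2 = 10^(−7.04/10) = 0.1977
  Stage 3: F_3 = 10^(3.06/10) = 2.023, G_3 = 10^(−3.06/10) = 0.4943
Friis cascade:
  F = 1.592 + (7.211 − 1)/109.6 + (2.023 − 1)/21.68 = 1.696
NF = 10 log₁₀(1.696) = 2.29 dB

2.29 dB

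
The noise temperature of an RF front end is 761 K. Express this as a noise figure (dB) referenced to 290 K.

5.59 dB

F = 1 + T_e/T₀ = 1 + 761/290 = 3.62414
NF = 10 log₁₀(3.62414) = 5.59 dB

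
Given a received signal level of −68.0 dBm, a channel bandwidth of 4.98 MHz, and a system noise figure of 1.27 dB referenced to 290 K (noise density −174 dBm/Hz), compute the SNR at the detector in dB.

Noise floor: N = −174 + 10 log₁₀(B) + NF
10 log₁₀(4.98×10⁶) = 66.97 dB
N = −174 + 66.97 + 1.27 = −105.76 dBm
SNR = P_sig − N = −68.0 − (−105.76) = 37.76 dB → 37.8 dB

37.8 dB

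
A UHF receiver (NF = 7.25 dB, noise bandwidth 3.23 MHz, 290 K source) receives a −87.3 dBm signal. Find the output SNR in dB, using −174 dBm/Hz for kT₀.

14.4 dB

Noise floor: N = −174 + 10 log₁₀(B) + NF
10 log₁₀(3.23×10⁶) = 65.09 dB
N = −174 + 65.09 + 7.25 = −101.66 dBm
SNR = P_sig − N = −87.3 − (−101.66) = 14.36 dB → 14.4 dB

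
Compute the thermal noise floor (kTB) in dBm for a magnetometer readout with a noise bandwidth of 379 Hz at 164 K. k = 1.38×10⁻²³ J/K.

−150.7 dBm

P_n = kTB = 1.38×10⁻²³ × 164 × 3.79×10² = 8.58×10⁻¹⁹ W
In dBm: 10 log₁₀(8.58×10⁻¹⁹ / 10⁻³) = −150.7 dBm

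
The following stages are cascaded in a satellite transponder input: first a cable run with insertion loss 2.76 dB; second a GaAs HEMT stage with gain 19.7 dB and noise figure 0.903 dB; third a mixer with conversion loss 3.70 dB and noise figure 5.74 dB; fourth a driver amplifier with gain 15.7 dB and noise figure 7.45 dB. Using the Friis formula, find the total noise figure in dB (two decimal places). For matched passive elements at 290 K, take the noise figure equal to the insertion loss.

Convert to linear (a loss of L dB is a gain of −L dB): F_i = 10^(NF_i/10), G_i = 10^(G_i,dB/10)
  Stage 1: F_1 = 10^(2.76/10) = 1.888, G_1 = 10^(−2.76/10) = 0.5297
  Stage 2: F_2 = 10^(0.903/10) = 1.231, G_2 = 10^(19.7/10) = 93.33
  Stage 3: F_3 = 10^(5.74/10) = 3.750, G_3 = 10^(−3.70/10) = 0.4266
  Stage 4: F_4 = 10^(7.45/10) = 5.559, G_4 = 10^(15.7/10) = 37.15
Friis cascade:
  F = 1.888 + (1.231 − 1)/0.5297 + (3.750 − 1)/49.43 + (5.559 − 1)/21.09 = 2.596
NF = 10 log₁₀(2.596) = 4.14 dB

4.14 dB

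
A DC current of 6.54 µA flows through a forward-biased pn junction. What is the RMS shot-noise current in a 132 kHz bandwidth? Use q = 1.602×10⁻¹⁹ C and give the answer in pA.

I_n = √(2qI·B)
2qI·B = 2 × 1.602×10⁻¹⁹ × 6.54×10⁻⁶ × 1.32×10⁵ = 2.77×10⁻¹⁹ A²
I_n = √(2.77×10⁻¹⁹) = 5.26×10⁻¹⁰ A = 526 pA

526 pA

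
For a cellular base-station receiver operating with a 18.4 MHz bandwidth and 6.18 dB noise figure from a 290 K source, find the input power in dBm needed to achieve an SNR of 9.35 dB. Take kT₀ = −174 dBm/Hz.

−85.8 dBm

Sensitivity = −174 + 10 log₁₀(B) + NF + SNR_min
= −174 + 72.65 + 6.18 + 9.35
= −85.82 dBm → −85.8 dBm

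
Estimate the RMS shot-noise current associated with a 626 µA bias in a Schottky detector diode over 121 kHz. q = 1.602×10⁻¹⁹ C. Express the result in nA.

I_n = √(2qI·B)
2qI·B = 2 × 1.602×10⁻¹⁹ × 6.26×10⁻⁴ × 1.21×10⁵ = 2.43×10⁻¹⁷ A²
I_n = √(2.43×10⁻¹⁷) = 4.93×10⁻⁹ A = 4.93 nA

4.93 nA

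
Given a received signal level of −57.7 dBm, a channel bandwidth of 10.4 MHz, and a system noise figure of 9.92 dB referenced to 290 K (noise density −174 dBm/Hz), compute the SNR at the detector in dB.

36.2 dB

Noise floor: N = −174 + 10 log₁₀(B) + NF
10 log₁₀(1.04×10⁷) = 70.17 dB
N = −174 + 70.17 + 9.92 = −93.91 dBm
SNR = P_sig − N = −57.7 − (−93.91) = 36.21 dB → 36.2 dB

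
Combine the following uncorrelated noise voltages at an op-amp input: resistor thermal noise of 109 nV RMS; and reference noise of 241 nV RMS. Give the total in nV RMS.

Uncorrelated sources add in power (mean-square): V_tot = √(ΣV_i²)
V_tot = √[(1.09×10⁻⁷)² + (2.41×10⁻⁷)²] = 2.65×10⁻⁷ V = 265 nV

265 nV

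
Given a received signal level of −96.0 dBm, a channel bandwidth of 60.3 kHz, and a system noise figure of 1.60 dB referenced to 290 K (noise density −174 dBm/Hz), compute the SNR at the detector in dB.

28.6 dB

Noise floor: N = −174 + 10 log₁₀(B) + NF
10 log₁₀(6.03×10⁴) = 47.8 dB
N = −174 + 47.8 + 1.60 = −124.60 dBm
SNR = P_sig − N = −96.0 − (−124.60) = 28.60 dB → 28.6 dB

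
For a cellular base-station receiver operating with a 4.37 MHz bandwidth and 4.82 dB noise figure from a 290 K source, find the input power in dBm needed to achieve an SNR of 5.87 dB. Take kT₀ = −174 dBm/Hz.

Sensitivity = −174 + 10 log₁₀(B) + NF + SNR_min
= −174 + 66.4 + 4.82 + 5.87
= −96.91 dBm → −96.9 dBm

−96.9 dBm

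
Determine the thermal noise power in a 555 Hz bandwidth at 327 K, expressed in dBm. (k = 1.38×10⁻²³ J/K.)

P_n = kTB = 1.38×10⁻²³ × 327 × 5.55×10² = 2.50×10⁻¹⁸ W
In dBm: 10 log₁₀(2.50×10⁻¹⁸ / 10⁻³) = −146.0 dBm

−146.0 dBm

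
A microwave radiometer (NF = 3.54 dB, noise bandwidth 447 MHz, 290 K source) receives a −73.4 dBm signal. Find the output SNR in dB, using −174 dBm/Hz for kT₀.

10.6 dB

Noise floor: N = −174 + 10 log₁₀(B) + NF
10 log₁₀(4.47×10⁸) = 86.5 dB
N = −174 + 86.5 + 3.54 = −83.96 dBm
SNR = P_sig − N = −73.4 − (−83.96) = 10.56 dB → 10.6 dB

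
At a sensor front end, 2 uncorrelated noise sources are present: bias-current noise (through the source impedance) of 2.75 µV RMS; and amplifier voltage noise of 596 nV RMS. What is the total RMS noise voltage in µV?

2.81 µV

Uncorrelated sources add in power (mean-square): V_tot = √(ΣV_i²)
V_tot = √[(2.75×10⁻⁶)² + (5.96×10⁻⁷)²] = 2.81×10⁻⁶ V = 2.81 µV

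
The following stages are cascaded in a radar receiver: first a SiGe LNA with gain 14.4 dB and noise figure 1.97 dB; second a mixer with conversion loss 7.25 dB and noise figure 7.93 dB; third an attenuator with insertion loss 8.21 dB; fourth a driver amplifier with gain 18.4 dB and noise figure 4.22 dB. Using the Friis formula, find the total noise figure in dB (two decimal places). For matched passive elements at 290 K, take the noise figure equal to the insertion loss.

Convert to linear (a loss of L dB is a gain of −L dB): F_i = 10^(NF_i/10), G_i = 10^(G_i,dB/10)
  Stage 1: F_1 = 10^(1.97/10) = 1.574, G_1 = 10^(14.4/10) = 27.54
  Stage 2: F_2 = 10^(7.93/10) = 6.209, G_2 = 10^(−7.25/10) = 0.1884
  Stage 3: F_3 = 10^(8.21/10) = 6.622, G_3 = 10^(−8.21/10) = 0.1510
  Stage 4: F_4 = 10^(4.22/10) = 2.642, G_4 = 10^(18.4/10) = 69.18
Friis cascade:
  F = 1.574 + (6.209 − 1)/27.54 + (6.622 − 1)/5.188 + (2.642 − 1)/0.7834 = 4.943
NF = 10 log₁₀(4.943) = 6.94 dB

6.94 dB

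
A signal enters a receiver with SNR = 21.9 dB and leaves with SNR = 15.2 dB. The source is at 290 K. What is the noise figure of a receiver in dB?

NF (dB) = SNR_in(dB) − SNR_out(dB) when the source is at T₀
NF = 21.9 − 15.2 = 6.7 dB

6.7 dB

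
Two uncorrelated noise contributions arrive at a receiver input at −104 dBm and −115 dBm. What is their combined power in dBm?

−103.7 dBm

Convert to linear, add, convert back:
P₁ = 3.98×10⁻¹⁴ W, P₂ = 3.16×10⁻¹⁵ W
P_tot = 4.30×10⁻¹⁴ W → 10 log₁₀(P_tot / 10⁻³) = −103.7 dBm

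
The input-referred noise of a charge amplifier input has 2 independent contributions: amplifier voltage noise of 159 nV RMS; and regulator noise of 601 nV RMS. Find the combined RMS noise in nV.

622 nV

Uncorrelated sources add in power (mean-square): V_tot = √(ΣV_i²)
V_tot = √[(1.59×10⁻⁷)² + (6.01×10⁻⁷)²] = 6.22×10⁻⁷ V = 622 nV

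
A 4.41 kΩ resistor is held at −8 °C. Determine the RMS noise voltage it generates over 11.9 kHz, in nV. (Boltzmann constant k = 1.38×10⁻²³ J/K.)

T = −8 °C + 273.15 = 265.15 K
V_n = √(4kTRB)
4kTRB = 4 × 1.38×10⁻²³ × 265.15 × 4.41×10³ × 1.19×10⁴ = 7.68×10⁻¹³ V²
V_n = √(7.68×10⁻¹³) = 8.76×10⁻⁷ V = 876 nV

876 nV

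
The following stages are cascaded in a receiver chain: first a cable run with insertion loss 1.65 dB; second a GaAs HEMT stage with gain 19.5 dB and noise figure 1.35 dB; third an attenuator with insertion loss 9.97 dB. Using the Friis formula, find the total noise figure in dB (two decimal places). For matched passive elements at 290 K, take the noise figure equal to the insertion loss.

3.31 dB

Convert to linear (a loss of L dB is a gain of −L dB): F_i = 10^(NF_i/10), G_i = 10^(G_i,dB/10)
  Stage 1: F_1 = 10^(1.65/10) = 1.462, G_1 = 10^(−1.65/10) = 0.6839
  Stage 2: F_2 = 10^(1.35/10) = 1.365, G_2 = 10^(19.5/10) = 89.13
  Stage 3: F_3 = 10^(9.97/10) = 9.931, G_3 = 10^(−9.97/10) = 0.1007
Friis cascade:
  F = 1.462 + (1.365 − 1)/0.6839 + (9.931 − 1)/60.95 = 2.142
NF = 10 log₁₀(2.142) = 3.31 dB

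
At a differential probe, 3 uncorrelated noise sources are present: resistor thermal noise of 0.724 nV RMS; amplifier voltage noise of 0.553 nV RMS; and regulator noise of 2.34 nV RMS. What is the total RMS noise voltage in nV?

2.51 nV

Uncorrelated sources add in power (mean-square): V_tot = √(ΣV_i²)
V_tot = √[(7.24×10⁻¹⁰)² + (5.53×10⁻¹⁰)² + (2.34×10⁻⁹)²] = 2.51×10⁻⁹ V = 2.51 nV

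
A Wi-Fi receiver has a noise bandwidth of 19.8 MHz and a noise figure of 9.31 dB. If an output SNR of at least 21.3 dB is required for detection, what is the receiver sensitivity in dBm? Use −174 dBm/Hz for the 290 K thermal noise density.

Sensitivity = −174 + 10 log₁₀(B) + NF + SNR_min
= −174 + 72.97 + 9.31 + 21.3
= −70.42 dBm → −70.4 dBm

−70.4 dBm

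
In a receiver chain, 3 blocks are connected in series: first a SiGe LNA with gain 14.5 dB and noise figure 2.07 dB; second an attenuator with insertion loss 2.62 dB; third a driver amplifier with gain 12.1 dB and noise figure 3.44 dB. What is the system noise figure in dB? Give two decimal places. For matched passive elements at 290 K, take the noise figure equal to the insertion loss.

Convert to linear (a loss of L dB is a gain of −L dB): F_i = 10^(NF_i/10), G_i = 10^(G_i,dB/10)
  Stage 1: F_1 = 10^(2.07/10) = 1.611, G_1 = 10^(14.5/10) = 28.18
  Stage 2: F_2 = 10^(2.62/10) = 1.828, G_2 = 10^(−2.62/10) = 0.5470
  Stage 3: F_3 = 10^(3.44/10) = 2.208, G_3 = 10^(12.1/10) = 16.22
Friis cascade:
  F = 1.611 + (1.828 − 1)/28.18 + (2.208 − 1)/15.42 = 1.718
NF = 10 log₁₀(1.718) = 2.35 dB

2.35 dB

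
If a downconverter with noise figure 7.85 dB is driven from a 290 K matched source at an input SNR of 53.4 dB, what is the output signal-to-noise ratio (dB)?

45.55 dB

By definition F = SNR_in/SNR_out, so in dB: SNR_out = SNR_in − NF
SNR_out = 53.4 − 7.85 = 45.55 dB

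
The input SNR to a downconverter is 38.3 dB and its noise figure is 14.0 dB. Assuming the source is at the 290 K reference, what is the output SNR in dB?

24.3 dB

By definition F = SNR_in/SNR_out, so in dB: SNR_out = SNR_in − NF
SNR_out = 38.3 − 14.0 = 24.3 dB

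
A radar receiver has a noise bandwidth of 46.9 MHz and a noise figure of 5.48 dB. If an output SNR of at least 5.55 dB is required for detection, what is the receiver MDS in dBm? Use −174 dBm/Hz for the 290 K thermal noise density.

Sensitivity = −174 + 10 log₁₀(B) + NF + SNR_min
= −174 + 76.71 + 5.48 + 5.55
= −86.26 dBm → −86.3 dBm

−86.3 dBm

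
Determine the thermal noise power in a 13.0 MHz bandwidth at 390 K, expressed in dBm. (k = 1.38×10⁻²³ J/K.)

−101.6 dBm

P_n = kTB = 1.38×10⁻²³ × 390 × 1.30×10⁷ = 7.00×10⁻¹⁴ W
In dBm: 10 log₁₀(7.00×10⁻¹⁴ / 10⁻³) = −101.6 dBm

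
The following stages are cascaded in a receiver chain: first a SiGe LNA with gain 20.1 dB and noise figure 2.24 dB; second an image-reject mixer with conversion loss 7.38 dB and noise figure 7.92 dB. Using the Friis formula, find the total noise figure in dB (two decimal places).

2.37 dB

Convert to linear (a loss of L dB is a gain of −L dB): F_i = 10^(NF_i/10), G_i = 10^(G_i,dB/10)
  Stage 1: F_1 = 10^(2.24/10) = 1.675, G_1 = 10^(20.1/10) = 102.3
  Stage 2: F_2 = 10^(7.92/10) = 6.194, G_2 = 10^(−7.38/10) = 0.1828
Friis cascade:
  F = 1.675 + (6.194 − 1)/102.3 = 1.726
NF = 10 log₁₀(1.726) = 2.37 dB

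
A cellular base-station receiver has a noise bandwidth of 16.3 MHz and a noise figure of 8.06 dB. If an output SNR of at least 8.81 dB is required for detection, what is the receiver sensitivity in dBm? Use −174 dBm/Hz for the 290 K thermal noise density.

Sensitivity = −174 + 10 log₁₀(B) + NF + SNR_min
= −174 + 72.12 + 8.06 + 8.81
= −85.01 dBm → −85.0 dBm

−85.0 dBm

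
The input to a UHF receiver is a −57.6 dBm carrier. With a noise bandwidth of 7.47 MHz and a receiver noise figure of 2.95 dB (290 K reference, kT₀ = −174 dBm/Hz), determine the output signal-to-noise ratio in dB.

44.7 dB

Noise floor: N = −174 + 10 log₁₀(B) + NF
10 log₁₀(7.47×10⁶) = 68.73 dB
N = −174 + 68.73 + 2.95 = −102.32 dBm
SNR = P_sig − N = −57.6 − (−102.32) = 44.72 dB → 44.7 dB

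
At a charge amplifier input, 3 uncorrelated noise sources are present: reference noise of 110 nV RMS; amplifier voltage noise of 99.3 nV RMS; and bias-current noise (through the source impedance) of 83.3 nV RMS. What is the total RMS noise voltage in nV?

170 nV

Uncorrelated sources add in power (mean-square): V_tot = √(ΣV_i²)
V_tot = √[(1.10×10⁻⁷)² + (9.93×10⁻⁸)² + (8.33×10⁻⁸)²] = 1.70×10⁻⁷ V = 170 nV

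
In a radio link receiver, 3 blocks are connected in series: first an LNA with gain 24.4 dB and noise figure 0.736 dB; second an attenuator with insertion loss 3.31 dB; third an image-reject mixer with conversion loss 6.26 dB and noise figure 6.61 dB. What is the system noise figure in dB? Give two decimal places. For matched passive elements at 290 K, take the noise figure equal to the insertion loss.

Convert to linear (a loss of L dB is a gain of −L dB): F_i = 10^(NF_i/10), G_i = 10^(G_i,dB/10)
  Stage 1: F_1 = 10^(0.736/10) = 1.185, G_1 = 10^(24.4/10) = 275.4
  Stage 2: F_2 = 10^(3.31/10) = 2.143, G_2 = 10^(−3.31/10) = 0.4667
  Stage 3: F_3 = 10^(6.61/10) = 4.581, G_3 = 10^(−6.26/10) = 0.2366
Friis cascade:
  F = 1.185 + (2.143 − 1)/275.4 + (4.581 − 1)/128.5 = 1.217
NF = 10 log₁₀(1.217) = 0.85 dB

0.85 dB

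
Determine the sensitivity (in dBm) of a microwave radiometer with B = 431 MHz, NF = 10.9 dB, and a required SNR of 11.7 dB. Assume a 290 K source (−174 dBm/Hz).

−65.1 dBm

Sensitivity = −174 + 10 log₁₀(B) + NF + SNR_min
= −174 + 86.34 + 10.9 + 11.7
= −65.06 dBm → −65.1 dBm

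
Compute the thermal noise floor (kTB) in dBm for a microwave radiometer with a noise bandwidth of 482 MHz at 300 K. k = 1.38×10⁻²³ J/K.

−87.0 dBm

P_n = kTB = 1.38×10⁻²³ × 300 × 4.82×10⁸ = 2.00×10⁻¹² W
In dBm: 10 log₁₀(2.00×10⁻¹² / 10⁻³) = −87.0 dBm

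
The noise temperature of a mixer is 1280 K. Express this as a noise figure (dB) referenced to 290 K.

F = 1 + T_e/T₀ = 1 + 1280/290 = 5.41379
NF = 10 log₁₀(5.41379) = 7.34 dB

7.34 dB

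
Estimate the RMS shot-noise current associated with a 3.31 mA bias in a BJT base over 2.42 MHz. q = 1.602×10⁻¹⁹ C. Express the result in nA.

50.7 nA

I_n = √(2qI·B)
2qI·B = 2 × 1.602×10⁻¹⁹ × 3.31×10⁻³ × 2.42×10⁶ = 2.57×10⁻¹⁵ A²
I_n = √(2.57×10⁻¹⁵) = 5.07×10⁻⁸ A = 50.7 nA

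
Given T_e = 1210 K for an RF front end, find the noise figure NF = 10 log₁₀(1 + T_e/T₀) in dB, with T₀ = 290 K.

F = 1 + T_e/T₀ = 1 + 1210/290 = 5.17241
NF = 10 log₁₀(5.17241) = 7.14 dB

7.14 dB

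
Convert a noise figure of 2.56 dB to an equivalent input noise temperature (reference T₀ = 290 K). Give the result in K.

F = 10^(2.56/10) = 1.80302
T_e = (F − 1)·T₀ = (1.80302 − 1) × 290 = 233 K

233 K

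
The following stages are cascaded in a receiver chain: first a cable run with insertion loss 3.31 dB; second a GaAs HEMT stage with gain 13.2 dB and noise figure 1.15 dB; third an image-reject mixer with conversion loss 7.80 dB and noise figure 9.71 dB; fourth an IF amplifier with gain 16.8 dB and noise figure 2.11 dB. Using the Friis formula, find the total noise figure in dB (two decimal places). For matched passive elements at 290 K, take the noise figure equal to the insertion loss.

Convert to linear (a loss of L dB is a gain of −L dB): F_i = 10^(NF_i/10), G_i = 10^(G_i,dB/10)
  Stage 1: F_1 = 10^(3.31/10) = 2.143, G_1 = 10^(−3.31/10) = 0.4667
  Stage 2: F_2 = 10^(1.15/10) = 1.303, G_2 = 10^(13.2/10) = 20.89
  Stage 3: F_3 = 10^(9.71/10) = 9.354, G_3 = 10^(−7.80/10) = 0.1660
  Stage 4: F_4 = 10^(2.11/10) = 1.626, G_4 = 10^(16.8/10) = 47.86
Friis cascade:
  F = 2.143 + (1.303 − 1)/0.4667 + (9.354 − 1)/9.750 + (1.626 − 1)/1.618 = 4.036
NF = 10 log₁₀(4.036) = 6.06 dB

6.06 dB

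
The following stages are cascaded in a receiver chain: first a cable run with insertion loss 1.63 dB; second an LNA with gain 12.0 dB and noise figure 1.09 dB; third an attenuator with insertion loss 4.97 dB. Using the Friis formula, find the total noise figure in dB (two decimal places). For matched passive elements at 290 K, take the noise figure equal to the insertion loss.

Convert to linear (a loss of L dB is a gain of −L dB): F_i = 10^(NF_i/10), G_i = 10^(G_i,dB/10)
  Stage 1: F_1 = 10^(1.63/10) = 1.455, G_1 = 10^(−1.63/10) = 0.6871
  Stage 2: F_2 = 10^(1.09/10) = 1.285, G_2 = 10^(12.0/10) = 15.85
  Stage 3: F_3 = 10^(4.97/10) = 3.141, G_3 = 10^(−4.97/10) = 0.3184
Friis cascade:
  F = 1.455 + (1.285 − 1)/0.6871 + (3.141 − 1)/10.89 = 2.067
NF = 10 log₁₀(2.067) = 3.15 dB

3.15 dB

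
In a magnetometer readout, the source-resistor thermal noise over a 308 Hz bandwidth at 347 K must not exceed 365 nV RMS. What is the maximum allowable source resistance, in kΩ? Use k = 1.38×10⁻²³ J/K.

Johnson–Nyquist: V_n = √(4kTRB) ⇒ R = V_n² / (4kTB)
4kTB = 4 × 1.38×10⁻²³ × 347 × 3.08×10² = 5.90×10⁻¹⁸
R = (3.65×10⁻⁷)² / 5.90×10⁻¹⁸ = 2.26×10⁴ Ω = 22.6 kΩ

22.6 kΩ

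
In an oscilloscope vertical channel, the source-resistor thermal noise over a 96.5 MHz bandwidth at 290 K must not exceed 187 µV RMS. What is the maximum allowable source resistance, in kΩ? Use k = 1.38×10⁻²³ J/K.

Johnson–Nyquist: V_n = √(4kTRB) ⇒ R = V_n² / (4kTB)
4kTB = 4 × 1.38×10⁻²³ × 290 × 9.65×10⁷ = 1.54×10⁻¹²
R = (1.87×10⁻⁴)² / 1.54×10⁻¹² = 2.26×10⁴ Ω = 22.6 kΩ

22.6 kΩ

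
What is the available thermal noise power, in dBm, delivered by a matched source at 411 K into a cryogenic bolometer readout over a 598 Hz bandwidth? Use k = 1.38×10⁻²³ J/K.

−144.7 dBm

P_n = kTB = 1.38×10⁻²³ × 411 × 5.98×10² = 3.39×10⁻¹⁸ W
In dBm: 10 log₁₀(3.39×10⁻¹⁸ / 10⁻³) = −144.7 dBm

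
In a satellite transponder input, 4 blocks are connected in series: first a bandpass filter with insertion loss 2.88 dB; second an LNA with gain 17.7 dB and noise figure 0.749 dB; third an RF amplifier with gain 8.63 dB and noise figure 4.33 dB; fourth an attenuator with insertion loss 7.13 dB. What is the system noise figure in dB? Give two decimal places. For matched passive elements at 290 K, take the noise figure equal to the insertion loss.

Convert to linear (a loss of L dB is a gain of −L dB): F_i = 10^(NF_i/10), G_i = 10^(G_i,dB/10)
  Stage 1: F_1 = 10^(2.88/10) = 1.941, G_1 = 10^(−2.88/10) = 0.5152
  Stage 2: F_2 = 10^(0.749/10) = 1.188, G_2 = 10^(17.7/10) = 58.88
  Stage 3: F_3 = 10^(4.33/10) = 2.710, G_3 = 10^(8.63/10) = 7.295
  Stage 4: F_4 = 10^(7.13/10) = 5.164, G_4 = 10^(−7.13/10) = 0.1936
Friis cascade:
  F = 1.941 + (1.188 − 1)/0.5152 + (2.710 − 1)/30.34 + (5.164 − 1)/221.3 = 2.381
NF = 10 log₁₀(2.381) = 3.77 dB

3.77 dB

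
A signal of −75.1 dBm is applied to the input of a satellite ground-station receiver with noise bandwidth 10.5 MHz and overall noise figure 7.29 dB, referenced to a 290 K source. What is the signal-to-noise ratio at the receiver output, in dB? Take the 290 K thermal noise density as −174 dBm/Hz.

Noise floor: N = −174 + 10 log₁₀(B) + NF
10 log₁₀(1.05×10⁷) = 70.21 dB
N = −174 + 70.21 + 7.29 = −96.50 dBm
SNR = P_sig − N = −75.1 − (−96.50) = 21.40 dB → 21.4 dB

21.4 dB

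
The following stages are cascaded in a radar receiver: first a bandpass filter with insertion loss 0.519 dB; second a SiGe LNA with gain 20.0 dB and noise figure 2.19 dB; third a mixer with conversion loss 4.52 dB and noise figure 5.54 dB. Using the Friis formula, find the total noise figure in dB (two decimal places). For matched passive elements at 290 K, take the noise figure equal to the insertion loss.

2.78 dB

Convert to linear (a loss of L dB is a gain of −L dB): F_i = 10^(NF_i/10), G_i = 10^(G_i,dB/10)
  Stage 1: F_1 = 10^(0.519/10) = 1.127, G_1 = 10^(−0.519/10) = 0.8874
  Stage 2: F_2 = 10^(2.19/10) = 1.656, G_2 = 10^(20.0/10) = 100.0
  Stage 3: F_3 = 10^(5.54/10) = 3.581, G_3 = 10^(−4.52/10) = 0.3532
Friis cascade:
  F = 1.127 + (1.656 − 1)/0.8874 + (3.581 − 1)/88.74 = 1.895
NF = 10 log₁₀(1.895) = 2.78 dB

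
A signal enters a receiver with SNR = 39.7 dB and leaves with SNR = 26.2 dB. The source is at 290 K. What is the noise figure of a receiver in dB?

NF (dB) = SNR_in(dB) − SNR_out(dB) when the source is at T₀
NF = 39.7 − 26.2 = 13.5 dB

13.5 dB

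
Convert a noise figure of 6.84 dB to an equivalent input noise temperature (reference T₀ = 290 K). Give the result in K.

F = 10^(6.84/10) = 4.83059
T_e = (F − 1)·T₀ = (4.83059 − 1) × 290 = 1111 K

1111 K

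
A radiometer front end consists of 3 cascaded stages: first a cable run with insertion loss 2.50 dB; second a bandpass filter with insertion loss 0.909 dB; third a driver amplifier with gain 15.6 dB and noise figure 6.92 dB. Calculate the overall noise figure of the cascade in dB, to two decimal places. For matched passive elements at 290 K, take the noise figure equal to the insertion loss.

10.33 dB

Convert to linear (a loss of L dB is a gain of −L dB): F_i = 10^(NF_i/10), G_i = 10^(G_i,dB/10)
  Stage 1: F_1 = 10^(2.50/10) = 1.778, G_1 = 10^(−2.50/10) = 0.5623
  Stage 2: F_2 = 10^(0.909/10) = 1.233, G_2 = 10^(−0.909/10) = 0.8111
  Stage 3: F_3 = 10^(6.92/10) = 4.920, G_3 = 10^(15.6/10) = 36.31
Friis cascade:
  F = 1.778 + (1.233 − 1)/0.5623 + (4.920 − 1)/0.4561 = 10.79
NF = 10 log₁₀(10.79) = 10.33 dB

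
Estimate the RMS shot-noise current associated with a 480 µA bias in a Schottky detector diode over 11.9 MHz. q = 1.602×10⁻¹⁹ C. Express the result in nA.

42.8 nA

I_n = √(2qI·B)
2qI·B = 2 × 1.602×10⁻¹⁹ × 4.80×10⁻⁴ × 1.19×10⁷ = 1.83×10⁻¹⁵ A²
I_n = √(1.83×10⁻¹⁵) = 4.28×10⁻⁸ A = 42.8 nA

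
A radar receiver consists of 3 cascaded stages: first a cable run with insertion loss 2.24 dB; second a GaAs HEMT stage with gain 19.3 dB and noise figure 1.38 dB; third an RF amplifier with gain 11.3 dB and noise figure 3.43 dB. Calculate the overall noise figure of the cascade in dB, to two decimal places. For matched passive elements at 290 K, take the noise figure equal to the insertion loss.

3.66 dB

Convert to linear (a loss of L dB is a gain of −L dB): F_i = 10^(NF_i/10), G_i = 10^(G_i,dB/10)
  Stage 1: F_1 = 10^(2.24/10) = 1.675, G_1 = 10^(−2.24/10) = 0.5970
  Stage 2: F_2 = 10^(1.38/10) = 1.374, G_2 = 10^(19.3/10) = 85.11
  Stage 3: F_3 = 10^(3.43/10) = 2.203, G_3 = 10^(11.3/10) = 13.49
Friis cascade:
  F = 1.675 + (1.374 − 1)/0.5970 + (2.203 − 1)/50.82 = 2.325
NF = 10 log₁₀(2.325) = 3.66 dB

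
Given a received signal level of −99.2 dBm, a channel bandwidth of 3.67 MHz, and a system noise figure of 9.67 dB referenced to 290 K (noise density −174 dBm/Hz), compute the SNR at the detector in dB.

−0.5 dB

Noise floor: N = −174 + 10 log₁₀(B) + NF
10 log₁₀(3.67×10⁶) = 65.65 dB
N = −174 + 65.65 + 9.67 = −98.68 dBm
SNR = P_sig − N = −99.2 − (−98.68) = −0.52 dB → −0.5 dB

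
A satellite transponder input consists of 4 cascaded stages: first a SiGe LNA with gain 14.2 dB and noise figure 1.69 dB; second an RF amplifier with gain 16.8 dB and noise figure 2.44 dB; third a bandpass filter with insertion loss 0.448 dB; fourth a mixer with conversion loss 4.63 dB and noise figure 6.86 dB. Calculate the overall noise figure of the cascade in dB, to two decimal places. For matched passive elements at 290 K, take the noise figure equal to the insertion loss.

Convert to linear (a loss of L dB is a gain of −L dB): F_i = 10^(NF_i/10), G_i = 10^(G_i,dB/10)
  Stage 1: F_1 = 10^(1.69/10) = 1.476, G_1 = 10^(14.2/10) = 26.30
  Stage 2: F_2 = 10^(2.44/10) = 1.754, G_2 = 10^(16.8/10) = 47.86
  Stage 3: F_3 = 10^(0.448/10) = 1.109, G_3 = 10^(−0.448/10) = 0.9020
  Stage 4: F_4 = 10^(6.86/10) = 4.853, G_4 = 10^(−4.63/10) = 0.3443
Friis cascade:
  F = 1.476 + (1.754 − 1)/26.30 + (1.109 − 1)/1259 + (4.853 − 1)/1136 = 1.508
NF = 10 log₁₀(1.508) = 1.78 dB

1.78 dB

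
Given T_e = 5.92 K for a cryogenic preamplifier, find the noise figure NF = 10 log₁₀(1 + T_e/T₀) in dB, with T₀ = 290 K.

0.088 dB

F = 1 + T_e/T₀ = 1 + 5.92/290 = 1.02041
NF = 10 log₁₀(1.02041) = 0.088 dB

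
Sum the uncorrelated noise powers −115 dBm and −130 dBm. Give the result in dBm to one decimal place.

Convert to linear, add, convert back:
P₁ = 3.16×10⁻¹⁵ W, P₂ = 1.00×10⁻¹⁶ W
P_tot = 3.26×10⁻¹⁵ W → 10 log₁₀(P_tot / 10⁻³) = −114.9 dBm

−114.9 dBm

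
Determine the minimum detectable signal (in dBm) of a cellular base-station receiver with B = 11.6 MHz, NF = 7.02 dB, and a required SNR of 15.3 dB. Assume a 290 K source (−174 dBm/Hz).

Sensitivity = −174 + 10 log₁₀(B) + NF + SNR_min
= −174 + 70.64 + 7.02 + 15.3
= −81.04 dBm → −81.0 dBm

−81.0 dBm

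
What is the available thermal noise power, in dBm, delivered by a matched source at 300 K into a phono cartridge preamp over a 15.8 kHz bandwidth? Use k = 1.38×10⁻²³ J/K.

−131.8 dBm

P_n = kTB = 1.38×10⁻²³ × 300 × 1.58×10⁴ = 6.54×10⁻¹⁷ W
In dBm: 10 log₁₀(6.54×10⁻¹⁷ / 10⁻³) = −131.8 dBm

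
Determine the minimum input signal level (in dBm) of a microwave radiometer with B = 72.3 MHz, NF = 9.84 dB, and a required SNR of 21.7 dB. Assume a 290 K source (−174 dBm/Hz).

Sensitivity = −174 + 10 log₁₀(B) + NF + SNR_min
= −174 + 78.59 + 9.84 + 21.7
= −63.87 dBm → −63.9 dBm

−63.9 dBm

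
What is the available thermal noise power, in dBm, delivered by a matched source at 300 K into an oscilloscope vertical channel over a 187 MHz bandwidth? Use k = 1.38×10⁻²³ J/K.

−91.1 dBm

P_n = kTB = 1.38×10⁻²³ × 300 × 1.87×10⁸ = 7.74×10⁻¹³ W
In dBm: 10 log₁₀(7.74×10⁻¹³ / 10⁻³) = −91.1 dBm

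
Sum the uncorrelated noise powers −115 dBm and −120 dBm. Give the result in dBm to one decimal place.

Convert to linear, add, convert back:
P₁ = 3.16×10⁻¹⁵ W, P₂ = 1.00×10⁻¹⁵ W
P_tot = 4.16×10⁻¹⁵ W → 10 log₁₀(P_tot / 10⁻³) = −113.8 dBm

−113.8 dBm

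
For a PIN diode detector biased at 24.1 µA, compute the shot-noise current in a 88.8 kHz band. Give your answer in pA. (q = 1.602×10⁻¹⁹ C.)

828 pA

I_n = √(2qI·B)
2qI·B = 2 × 1.602×10⁻¹⁹ × 2.41×10⁻⁵ × 8.88×10⁴ = 6.86×10⁻¹⁹ A²
I_n = √(6.86×10⁻¹⁹) = 8.28×10⁻¹⁰ A = 828 pA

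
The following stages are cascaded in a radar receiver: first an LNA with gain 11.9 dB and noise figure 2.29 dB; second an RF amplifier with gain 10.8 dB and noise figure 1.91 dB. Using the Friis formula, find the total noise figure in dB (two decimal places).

2.38 dB

Convert to linear (a loss of L dB is a gain of −L dB): F_i = 10^(NF_i/10), G_i = 10^(G_i,dB/10)
  Stage 1: F_1 = 10^(2.29/10) = 1.694, G_1 = 10^(11.9/10) = 15.49
  Stage 2: F_2 = 10^(1.91/10) = 1.552, G_2 = 10^(10.8/10) = 12.02
Friis cascade:
  F = 1.694 + (1.552 − 1)/15.49 = 1.730
NF = 10 log₁₀(1.730) = 2.38 dB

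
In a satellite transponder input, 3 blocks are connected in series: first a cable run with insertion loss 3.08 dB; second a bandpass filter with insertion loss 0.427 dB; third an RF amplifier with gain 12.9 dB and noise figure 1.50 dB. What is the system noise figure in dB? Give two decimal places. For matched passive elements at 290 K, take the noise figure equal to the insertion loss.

Convert to linear (a loss of L dB is a gain of −L dB): F_i = 10^(NF_i/10), G_i = 10^(G_i,dB/10)
  Stage 1: F_1 = 10^(3.08/10) = 2.032, G_1 = 10^(−3.08/10) = 0.4920
  Stage 2: F_2 = 10^(0.427/10) = 1.103, G_2 = 10^(−0.427/10) = 0.9064
  Stage 3: F_3 = 10^(1.50/10) = 1.413, G_3 = 10^(12.9/10) = 19.50
Friis cascade:
  F = 2.032 + (1.103 − 1)/0.4920 + (1.413 − 1)/0.4460 = 3.167
NF = 10 log₁₀(3.167) = 5.01 dB

5.01 dB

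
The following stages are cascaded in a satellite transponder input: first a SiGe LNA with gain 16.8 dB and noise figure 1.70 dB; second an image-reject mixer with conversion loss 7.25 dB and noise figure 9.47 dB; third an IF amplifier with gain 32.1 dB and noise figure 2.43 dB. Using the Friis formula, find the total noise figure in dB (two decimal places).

Convert to linear (a loss of L dB is a gain of −L dB): F_i = 10^(NF_i/10), G_i = 10^(G_i,dB/10)
  Stage 1: F_1 = 10^(1.70/10) = 1.479, G_1 = 10^(16.8/10) = 47.86
  Stage 2: F_2 = 10^(9.47/10) = 8.851, G_2 = 10^(−7.25/10) = 0.1884
  Stage 3: F_3 = 10^(2.43/10) = 1.750, G_3 = 10^(32.1/10) = 1622
Friis cascade:
  F = 1.479 + (8.851 − 1)/47.86 + (1.750 − 1)/9.016 = 1.726
NF = 10 log₁₀(1.726) = 2.37 dB

2.37 dB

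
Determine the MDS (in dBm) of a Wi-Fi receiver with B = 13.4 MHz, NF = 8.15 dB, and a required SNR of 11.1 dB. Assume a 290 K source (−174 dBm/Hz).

Sensitivity = −174 + 10 log₁₀(B) + NF + SNR_min
= −174 + 71.27 + 8.15 + 11.1
= −83.48 dBm → −83.5 dBm

−83.5 dBm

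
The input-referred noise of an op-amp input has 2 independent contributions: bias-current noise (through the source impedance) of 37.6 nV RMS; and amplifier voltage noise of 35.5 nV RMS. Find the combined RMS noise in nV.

51.7 nV

Uncorrelated sources add in power (mean-square): V_tot = √(ΣV_i²)
V_tot = √[(3.76×10⁻⁸)² + (3.55×10⁻⁸)²] = 5.17×10⁻⁸ V = 51.7 nV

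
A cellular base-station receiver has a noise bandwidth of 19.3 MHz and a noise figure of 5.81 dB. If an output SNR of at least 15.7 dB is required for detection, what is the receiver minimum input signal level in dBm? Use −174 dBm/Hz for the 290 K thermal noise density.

Sensitivity = −174 + 10 log₁₀(B) + NF + SNR_min
= −174 + 72.86 + 5.81 + 15.7
= −79.63 dBm → −79.6 dBm

−79.6 dBm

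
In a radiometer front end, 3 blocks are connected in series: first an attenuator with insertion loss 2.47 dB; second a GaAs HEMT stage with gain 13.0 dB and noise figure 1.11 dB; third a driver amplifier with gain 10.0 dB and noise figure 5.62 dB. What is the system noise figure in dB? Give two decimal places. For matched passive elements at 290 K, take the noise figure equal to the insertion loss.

4.00 dB

Convert to linear (a loss of L dB is a gain of −L dB): F_i = 10^(NF_i/10), G_i = 10^(G_i,dB/10)
  Stage 1: F_1 = 10^(2.47/10) = 1.766, G_1 = 10^(−2.47/10) = 0.5662
  Stage 2: F_2 = 10^(1.11/10) = 1.291, G_2 = 10^(13.0/10) = 19.95
  Stage 3: F_3 = 10^(5.62/10) = 3.648, G_3 = 10^(10.0/10) = 10.00
Friis cascade:
  F = 1.766 + (1.291 − 1)/0.5662 + (3.648 − 1)/11.30 = 2.515
NF = 10 log₁₀(2.515) = 4.00 dB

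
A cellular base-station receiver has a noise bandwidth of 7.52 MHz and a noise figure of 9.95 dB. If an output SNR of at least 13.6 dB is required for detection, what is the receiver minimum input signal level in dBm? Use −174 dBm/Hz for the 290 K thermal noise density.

−81.7 dBm

Sensitivity = −174 + 10 log₁₀(B) + NF + SNR_min
= −174 + 68.76 + 9.95 + 13.6
= −81.69 dBm → −81.7 dBm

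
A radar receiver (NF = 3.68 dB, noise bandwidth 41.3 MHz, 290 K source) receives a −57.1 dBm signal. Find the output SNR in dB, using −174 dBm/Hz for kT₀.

37.1 dB

Noise floor: N = −174 + 10 log₁₀(B) + NF
10 log₁₀(4.13×10⁷) = 76.16 dB
N = −174 + 76.16 + 3.68 = −94.16 dBm
SNR = P_sig − N = −57.1 − (−94.16) = 37.06 dB → 37.1 dB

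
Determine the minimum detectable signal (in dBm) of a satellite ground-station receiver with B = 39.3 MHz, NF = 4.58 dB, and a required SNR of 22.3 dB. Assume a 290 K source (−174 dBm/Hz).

Sensitivity = −174 + 10 log₁₀(B) + NF + SNR_min
= −174 + 75.94 + 4.58 + 22.3
= −71.18 dBm → −71.2 dBm

−71.2 dBm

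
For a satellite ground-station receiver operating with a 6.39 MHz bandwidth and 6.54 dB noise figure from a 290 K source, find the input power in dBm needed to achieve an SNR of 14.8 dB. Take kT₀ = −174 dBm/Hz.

−84.6 dBm

Sensitivity = −174 + 10 log₁₀(B) + NF + SNR_min
= −174 + 68.06 + 6.54 + 14.8
= −84.60 dBm → −84.6 dBm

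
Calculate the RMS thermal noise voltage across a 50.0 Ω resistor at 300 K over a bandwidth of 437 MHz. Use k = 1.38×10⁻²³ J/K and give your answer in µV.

19.0 µV

V_n = √(4kTRB)
4kTRB = 4 × 1.38×10⁻²³ × 300 × 5.00×10¹ × 4.37×10⁸ = 3.62×10⁻¹⁰ V²
V_n = √(3.62×10⁻¹⁰) = 1.90×10⁻⁵ V = 19.0 µV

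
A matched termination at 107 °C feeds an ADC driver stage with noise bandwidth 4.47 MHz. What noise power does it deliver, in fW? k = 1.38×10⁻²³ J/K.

T = 107 °C + 273.15 = 380.15 K
P_n = kTB = 1.38×10⁻²³ × 380.15 × 4.47×10⁶ = 2.34×10⁻¹⁴ W = 23.4 fW

23.4 fW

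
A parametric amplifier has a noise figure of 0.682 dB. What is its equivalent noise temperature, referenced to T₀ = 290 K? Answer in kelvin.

F = 10^(0.682/10) = 1.17004
T_e = (F − 1)·T₀ = (1.17004 − 1) × 290 = 49.3 K

49.3 K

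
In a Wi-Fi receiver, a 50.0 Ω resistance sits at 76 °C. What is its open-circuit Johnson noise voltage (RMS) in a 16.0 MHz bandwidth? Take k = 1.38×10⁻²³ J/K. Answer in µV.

T = 76 °C + 273.15 = 349.15 K
V_n = √(4kTRB)
4kTRB = 4 × 1.38×10⁻²³ × 349.15 × 5.00×10¹ × 1.60×10⁷ = 1.54×10⁻¹¹ V²
V_n = √(1.54×10⁻¹¹) = 3.93×10⁻⁶ V = 3.93 µV

3.93 µV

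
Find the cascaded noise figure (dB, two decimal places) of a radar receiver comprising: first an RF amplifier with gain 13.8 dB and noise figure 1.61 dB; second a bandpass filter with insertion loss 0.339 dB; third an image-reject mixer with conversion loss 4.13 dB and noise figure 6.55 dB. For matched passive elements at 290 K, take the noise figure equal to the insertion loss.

Convert to linear (a loss of L dB is a gain of −L dB): F_i = 10^(NF_i/10), G_i = 10^(G_i,dB/10)
  Stage 1: F_1 = 10^(1.61/10) = 1.449, G_1 = 10^(13.8/10) = 23.99
  Stage 2: F_2 = 10^(0.339/10) = 1.081, G_2 = 10^(−0.339/10) = 0.9249
  Stage 3: F_3 = 10^(6.55/10) = 4.519, G_3 = 10^(−4.13/10) = 0.3864
Friis cascade:
  F = 1.449 + (1.081 − 1)/23.99 + (4.519 − 1)/22.19 = 1.611
NF = 10 log₁₀(1.611) = 2.07 dB

2.07 dB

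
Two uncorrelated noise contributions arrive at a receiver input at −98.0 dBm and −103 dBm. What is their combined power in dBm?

−96.8 dBm

Convert to linear, add, convert back:
P₁ = 1.58×10⁻¹³ W, P₂ = 5.01×10⁻¹⁴ W
P_tot = 2.09×10⁻¹³ W → 10 log₁₀(P_tot / 10⁻³) = −96.8 dBm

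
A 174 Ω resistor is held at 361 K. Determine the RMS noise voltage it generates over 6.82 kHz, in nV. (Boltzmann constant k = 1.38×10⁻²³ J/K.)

154 nV

V_n = √(4kTRB)
4kTRB = 4 × 1.38×10⁻²³ × 361 × 1.74×10² × 6.82×10³ = 2.36×10⁻¹⁴ V²
V_n = √(2.36×10⁻¹⁴) = 1.54×10⁻⁷ V = 154 nV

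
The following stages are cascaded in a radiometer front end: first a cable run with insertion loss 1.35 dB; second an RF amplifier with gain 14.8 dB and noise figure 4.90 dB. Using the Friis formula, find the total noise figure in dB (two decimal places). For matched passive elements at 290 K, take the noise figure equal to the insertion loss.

Convert to linear (a loss of L dB is a gain of −L dB): F_i = 10^(NF_i/10), G_i = 10^(G_i,dB/10)
  Stage 1: F_1 = 10^(1.35/10) = 1.365, G_1 = 10^(−1.35/10) = 0.7328
  Stage 2: F_2 = 10^(4.90/10) = 3.090, G_2 = 10^(14.8/10) = 30.20
Friis cascade:
  F = 1.365 + (3.090 − 1)/0.7328 = 4.217
NF = 10 log₁₀(4.217) = 6.25 dB

6.25 dB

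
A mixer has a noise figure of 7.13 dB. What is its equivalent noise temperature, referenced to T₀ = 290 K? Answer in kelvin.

F = 10^(7.13/10) = 5.16416
T_e = (F − 1)·T₀ = (5.16416 − 1) × 290 = 1208 K

1208 K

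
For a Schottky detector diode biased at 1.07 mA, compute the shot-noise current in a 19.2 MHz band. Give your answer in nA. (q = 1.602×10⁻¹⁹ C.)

I_n = √(2qI·B)
2qI·B = 2 × 1.602×10⁻¹⁹ × 1.07×10⁻³ × 1.92×10⁷ = 6.58×10⁻¹⁵ A²
I_n = √(6.58×10⁻¹⁵) = 8.11×10⁻⁸ A = 81.1 nA

81.1 nA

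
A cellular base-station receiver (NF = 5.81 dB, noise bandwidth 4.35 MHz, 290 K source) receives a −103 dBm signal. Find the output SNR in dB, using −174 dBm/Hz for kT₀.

−1.2 dB

Noise floor: N = −174 + 10 log₁₀(B) + NF
10 log₁₀(4.35×10⁶) = 66.38 dB
N = −174 + 66.38 + 5.81 = −101.81 dBm
SNR = P_sig − N = −103 − (−101.81) = −1.19 dB → −1.2 dB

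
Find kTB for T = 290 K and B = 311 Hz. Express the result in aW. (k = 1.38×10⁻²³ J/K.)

1.24 aW

P_n = kTB = 1.38×10⁻²³ × 290 × 3.11×10² = 1.24×10⁻¹⁸ W = 1.24 aW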